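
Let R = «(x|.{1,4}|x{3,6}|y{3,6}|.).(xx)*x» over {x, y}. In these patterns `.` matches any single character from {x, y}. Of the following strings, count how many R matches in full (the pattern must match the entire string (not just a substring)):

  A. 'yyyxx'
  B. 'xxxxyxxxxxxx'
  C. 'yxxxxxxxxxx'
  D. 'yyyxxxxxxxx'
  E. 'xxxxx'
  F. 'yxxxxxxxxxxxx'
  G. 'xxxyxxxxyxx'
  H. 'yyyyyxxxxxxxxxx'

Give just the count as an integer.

A. 'yyyxx' → match
B. 'xxxxyxxxxxxx' → match
C. 'yxxxxxxxxxx' → match
D. 'yyyxxxxxxxx' → match
E. 'xxxxx' → match
F → match
G. 'xxxyxxxxyxx' → no match
H → match
Total matched: 7

7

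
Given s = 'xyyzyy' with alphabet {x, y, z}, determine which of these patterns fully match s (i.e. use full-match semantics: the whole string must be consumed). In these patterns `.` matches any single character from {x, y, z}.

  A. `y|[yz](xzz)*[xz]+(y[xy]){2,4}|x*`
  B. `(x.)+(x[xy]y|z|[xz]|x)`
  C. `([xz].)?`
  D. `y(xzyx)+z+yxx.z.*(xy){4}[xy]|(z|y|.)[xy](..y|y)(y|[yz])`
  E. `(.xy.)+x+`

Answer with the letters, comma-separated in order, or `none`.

D

A → no match
B → no match
C → no match
D → match
E → no match — must end with 'x'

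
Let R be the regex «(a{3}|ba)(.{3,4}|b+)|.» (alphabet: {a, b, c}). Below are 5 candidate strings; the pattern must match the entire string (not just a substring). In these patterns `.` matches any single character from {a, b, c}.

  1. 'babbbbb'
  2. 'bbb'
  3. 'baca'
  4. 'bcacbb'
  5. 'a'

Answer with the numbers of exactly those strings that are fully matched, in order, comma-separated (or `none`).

1, 5

1 → match
2 → no match
3 → no match
4 → no match
5 → match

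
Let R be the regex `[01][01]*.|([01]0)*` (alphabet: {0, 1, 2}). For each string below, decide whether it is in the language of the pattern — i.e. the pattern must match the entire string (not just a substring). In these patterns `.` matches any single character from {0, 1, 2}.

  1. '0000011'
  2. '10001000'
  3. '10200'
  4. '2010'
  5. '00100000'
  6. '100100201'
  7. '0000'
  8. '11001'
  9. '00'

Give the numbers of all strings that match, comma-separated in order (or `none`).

1, 2, 5, 7, 8, 9

1 → match
2 → match
3 → no match
4 → no match
5 → match
6 → no match
7 → match
8 → match
9 → match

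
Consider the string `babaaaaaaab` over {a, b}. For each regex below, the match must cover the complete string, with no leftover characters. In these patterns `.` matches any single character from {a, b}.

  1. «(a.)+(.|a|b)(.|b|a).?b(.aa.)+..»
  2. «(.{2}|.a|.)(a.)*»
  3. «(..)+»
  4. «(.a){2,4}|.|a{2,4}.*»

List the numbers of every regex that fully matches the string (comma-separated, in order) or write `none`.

1 → no match — must start with `a`
2 → match
3 → no match
4 → no match

2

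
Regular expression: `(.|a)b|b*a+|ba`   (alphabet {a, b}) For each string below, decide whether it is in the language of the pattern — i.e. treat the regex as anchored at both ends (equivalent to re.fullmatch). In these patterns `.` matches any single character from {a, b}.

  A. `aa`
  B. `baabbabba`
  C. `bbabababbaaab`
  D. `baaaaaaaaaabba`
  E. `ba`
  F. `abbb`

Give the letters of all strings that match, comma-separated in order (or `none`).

A, E

A → match
B → no match
C → no match
D → no match
E → match
F → no match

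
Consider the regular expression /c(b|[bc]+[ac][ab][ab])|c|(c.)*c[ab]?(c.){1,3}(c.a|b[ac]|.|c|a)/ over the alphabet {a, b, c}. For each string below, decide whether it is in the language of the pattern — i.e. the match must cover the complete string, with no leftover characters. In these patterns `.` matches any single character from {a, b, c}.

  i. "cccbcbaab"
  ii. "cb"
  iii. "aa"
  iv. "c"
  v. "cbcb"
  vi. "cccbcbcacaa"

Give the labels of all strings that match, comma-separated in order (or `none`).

i → match
ii → match
iii → no match
iv → match
v → no match
vi → match

i, ii, iv, vi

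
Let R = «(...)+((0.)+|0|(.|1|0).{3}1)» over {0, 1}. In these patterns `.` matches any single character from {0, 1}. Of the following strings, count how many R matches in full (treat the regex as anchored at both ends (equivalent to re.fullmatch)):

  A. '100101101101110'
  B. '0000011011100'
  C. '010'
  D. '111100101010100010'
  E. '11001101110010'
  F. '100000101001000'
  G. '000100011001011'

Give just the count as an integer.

A → no match
B → match
C. '010' → no match
D → no match
E → no match
F → no match
G → no match
Total matched: 1

1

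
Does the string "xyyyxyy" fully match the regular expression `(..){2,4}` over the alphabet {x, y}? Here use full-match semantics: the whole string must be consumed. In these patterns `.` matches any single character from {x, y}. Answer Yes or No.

No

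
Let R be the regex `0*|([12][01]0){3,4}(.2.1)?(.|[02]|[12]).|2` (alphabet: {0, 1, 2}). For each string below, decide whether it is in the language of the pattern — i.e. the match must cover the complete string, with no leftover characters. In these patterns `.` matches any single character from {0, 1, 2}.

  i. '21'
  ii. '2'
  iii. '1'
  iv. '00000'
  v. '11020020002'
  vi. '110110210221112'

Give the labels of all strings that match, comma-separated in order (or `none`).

i → no match
ii → match
iii → no match
iv → match
v → match
vi → match

ii, iv, v, vi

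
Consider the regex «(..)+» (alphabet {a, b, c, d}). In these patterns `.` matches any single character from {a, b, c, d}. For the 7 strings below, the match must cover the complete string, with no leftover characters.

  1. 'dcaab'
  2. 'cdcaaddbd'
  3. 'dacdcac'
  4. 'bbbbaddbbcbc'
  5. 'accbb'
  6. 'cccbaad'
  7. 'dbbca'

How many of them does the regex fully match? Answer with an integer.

1. 'dcaab' → no match
2. 'cdcaaddbd' → no match
3. 'dacdcac' → no match
4. 'bbbbaddbbcbc' → match
5. 'accbb' → no match
6. 'cccbaad' → no match
7. 'dbbca' → no match
Total matched: 1

1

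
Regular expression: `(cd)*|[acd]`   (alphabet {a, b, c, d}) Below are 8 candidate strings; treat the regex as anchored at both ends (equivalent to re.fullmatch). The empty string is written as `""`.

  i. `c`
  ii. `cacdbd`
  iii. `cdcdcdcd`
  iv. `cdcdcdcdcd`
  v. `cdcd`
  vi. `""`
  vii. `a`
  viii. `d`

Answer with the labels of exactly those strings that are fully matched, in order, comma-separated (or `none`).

i → match
ii → no match
iii → match
iv → match
v → match
vi → match
vii → match
viii → match

i, iii, iv, v, vi, vii, viii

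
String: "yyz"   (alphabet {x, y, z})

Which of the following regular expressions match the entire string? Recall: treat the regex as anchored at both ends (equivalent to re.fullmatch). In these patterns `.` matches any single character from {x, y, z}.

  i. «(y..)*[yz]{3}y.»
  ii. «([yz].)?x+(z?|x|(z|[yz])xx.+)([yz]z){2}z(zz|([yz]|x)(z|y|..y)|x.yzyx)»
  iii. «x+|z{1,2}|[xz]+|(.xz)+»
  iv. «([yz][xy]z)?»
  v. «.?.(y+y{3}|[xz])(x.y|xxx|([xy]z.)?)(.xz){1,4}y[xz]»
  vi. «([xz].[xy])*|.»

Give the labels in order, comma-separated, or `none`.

i → no match
ii → no match
iii → no match
iv → match
v → no match
vi → no match

iv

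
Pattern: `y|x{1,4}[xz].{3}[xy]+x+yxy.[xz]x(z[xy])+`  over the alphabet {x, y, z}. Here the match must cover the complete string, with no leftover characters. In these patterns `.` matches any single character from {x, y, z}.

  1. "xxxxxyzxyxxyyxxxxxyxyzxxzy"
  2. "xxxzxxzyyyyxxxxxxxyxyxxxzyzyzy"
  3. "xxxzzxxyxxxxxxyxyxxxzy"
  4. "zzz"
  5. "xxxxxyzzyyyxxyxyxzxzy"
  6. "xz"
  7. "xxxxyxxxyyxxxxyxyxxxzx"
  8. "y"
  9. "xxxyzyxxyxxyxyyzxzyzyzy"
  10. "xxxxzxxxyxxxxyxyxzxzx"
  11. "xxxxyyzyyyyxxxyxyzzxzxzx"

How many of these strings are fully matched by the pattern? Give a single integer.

1 → match
2 → match
3 → match
4 → no match
5 → match
6 → no match
7 → match
8 → match
9 → match
10 → match
11 → match
Total matched: 9

9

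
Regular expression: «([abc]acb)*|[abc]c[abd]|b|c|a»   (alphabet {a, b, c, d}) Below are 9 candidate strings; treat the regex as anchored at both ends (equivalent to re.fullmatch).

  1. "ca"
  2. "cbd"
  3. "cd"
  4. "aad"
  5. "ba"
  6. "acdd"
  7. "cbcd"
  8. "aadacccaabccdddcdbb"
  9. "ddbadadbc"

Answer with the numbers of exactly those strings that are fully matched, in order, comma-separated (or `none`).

none

1 → no match
2 → no match
3 → no match
4 → no match
5 → no match
6 → no match
7 → no match
8 → no match
9 → no match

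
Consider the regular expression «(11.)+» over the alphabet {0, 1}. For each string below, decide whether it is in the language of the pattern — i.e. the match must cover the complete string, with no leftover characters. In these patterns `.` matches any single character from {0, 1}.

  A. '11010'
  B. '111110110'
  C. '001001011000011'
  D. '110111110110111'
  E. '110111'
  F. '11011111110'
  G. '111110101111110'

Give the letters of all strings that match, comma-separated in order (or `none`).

A. '11010' → no match
B. '111110110' → match
C → no match — must start with '11'
D → match
E. '110111' → match
F. '11011111110' → no match
G → no match

B, D, E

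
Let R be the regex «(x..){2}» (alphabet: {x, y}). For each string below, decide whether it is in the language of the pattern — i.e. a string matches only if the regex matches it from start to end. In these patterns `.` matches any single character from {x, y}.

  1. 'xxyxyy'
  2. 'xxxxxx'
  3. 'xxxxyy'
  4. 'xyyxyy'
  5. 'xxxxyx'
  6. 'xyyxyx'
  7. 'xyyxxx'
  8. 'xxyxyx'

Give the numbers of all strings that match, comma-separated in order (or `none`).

1, 2, 3, 4, 5, 6, 7, 8

1 → match
2 → match
3 → match
4 → match
5 → match
6 → match
7 → match
8 → match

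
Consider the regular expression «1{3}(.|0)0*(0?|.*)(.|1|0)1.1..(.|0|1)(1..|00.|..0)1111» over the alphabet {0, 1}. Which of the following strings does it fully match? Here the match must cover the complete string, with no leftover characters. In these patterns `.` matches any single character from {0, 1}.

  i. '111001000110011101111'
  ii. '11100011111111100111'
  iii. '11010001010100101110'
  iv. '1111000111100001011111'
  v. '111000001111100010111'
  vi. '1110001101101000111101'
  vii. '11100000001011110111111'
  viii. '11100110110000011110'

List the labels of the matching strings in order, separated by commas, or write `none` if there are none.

none

i → no match
ii → no match — must end with '1111'
iii → no match — must end with '1111'
iv → no match
v → no match — must end with '1111'
vi → no match — must end with '1111'
vii → no match
viii → no match — must end with '1111'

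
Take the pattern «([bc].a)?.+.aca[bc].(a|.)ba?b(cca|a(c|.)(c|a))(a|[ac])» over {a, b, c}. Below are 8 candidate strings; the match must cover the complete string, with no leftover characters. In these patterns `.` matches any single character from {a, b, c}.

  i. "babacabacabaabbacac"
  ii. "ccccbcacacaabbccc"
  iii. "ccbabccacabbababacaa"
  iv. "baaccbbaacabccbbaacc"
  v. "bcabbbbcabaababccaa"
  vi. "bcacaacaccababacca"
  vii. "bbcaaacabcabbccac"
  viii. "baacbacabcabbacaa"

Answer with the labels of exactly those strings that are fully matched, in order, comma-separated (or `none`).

i → match
ii → no match
iii → match
iv → match
v → no match
vi → match
vii → match
viii → match

i, iii, iv, vi, vii, viii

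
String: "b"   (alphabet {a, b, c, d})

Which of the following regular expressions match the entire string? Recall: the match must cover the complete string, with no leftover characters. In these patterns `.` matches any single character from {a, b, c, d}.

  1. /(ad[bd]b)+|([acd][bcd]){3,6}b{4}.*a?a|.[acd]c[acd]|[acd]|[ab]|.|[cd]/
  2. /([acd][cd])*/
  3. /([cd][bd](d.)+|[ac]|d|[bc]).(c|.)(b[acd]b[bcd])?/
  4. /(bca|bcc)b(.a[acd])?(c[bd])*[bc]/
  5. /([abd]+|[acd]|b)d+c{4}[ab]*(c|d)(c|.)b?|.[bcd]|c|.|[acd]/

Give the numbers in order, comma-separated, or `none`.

1, 5

1 → match
2 → no match
3 → no match
4 → no match
5 → match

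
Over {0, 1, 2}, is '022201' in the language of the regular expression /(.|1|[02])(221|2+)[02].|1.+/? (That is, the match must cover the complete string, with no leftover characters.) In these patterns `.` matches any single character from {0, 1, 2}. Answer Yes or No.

Yes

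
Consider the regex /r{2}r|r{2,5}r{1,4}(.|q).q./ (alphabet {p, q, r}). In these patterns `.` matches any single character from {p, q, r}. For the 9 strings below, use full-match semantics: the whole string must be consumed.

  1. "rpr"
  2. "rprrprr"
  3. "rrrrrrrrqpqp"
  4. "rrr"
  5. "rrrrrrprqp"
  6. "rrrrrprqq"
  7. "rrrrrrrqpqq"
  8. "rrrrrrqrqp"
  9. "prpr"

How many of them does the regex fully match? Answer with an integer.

1 → no match
2 → no match
3 → match
4 → match
5 → match
6 → match
7 → match
8 → match
9 → no match — must start with "r"
Total matched: 6

6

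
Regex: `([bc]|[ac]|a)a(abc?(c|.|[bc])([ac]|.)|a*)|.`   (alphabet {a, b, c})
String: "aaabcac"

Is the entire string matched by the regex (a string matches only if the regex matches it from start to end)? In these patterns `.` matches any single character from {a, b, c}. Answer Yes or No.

Yes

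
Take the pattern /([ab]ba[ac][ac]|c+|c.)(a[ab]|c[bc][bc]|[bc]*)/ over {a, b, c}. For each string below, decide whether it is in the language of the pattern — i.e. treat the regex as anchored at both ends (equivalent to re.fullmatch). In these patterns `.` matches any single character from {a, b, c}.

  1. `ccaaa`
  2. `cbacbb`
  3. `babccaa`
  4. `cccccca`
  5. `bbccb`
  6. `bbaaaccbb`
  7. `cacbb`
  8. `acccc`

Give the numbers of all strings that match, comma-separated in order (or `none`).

6, 7

1 → no match
2 → no match
3 → no match
4 → no match
5 → no match
6 → match
7 → match
8 → no match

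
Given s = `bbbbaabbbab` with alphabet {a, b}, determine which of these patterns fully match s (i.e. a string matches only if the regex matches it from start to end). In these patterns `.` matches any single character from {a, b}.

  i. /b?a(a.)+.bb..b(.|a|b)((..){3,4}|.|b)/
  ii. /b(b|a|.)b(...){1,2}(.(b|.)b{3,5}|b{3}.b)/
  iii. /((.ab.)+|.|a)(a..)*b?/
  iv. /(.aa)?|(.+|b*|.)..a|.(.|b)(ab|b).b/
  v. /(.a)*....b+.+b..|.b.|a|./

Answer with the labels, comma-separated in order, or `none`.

ii

i → no match
ii → match
iii → no match
iv → no match
v → no match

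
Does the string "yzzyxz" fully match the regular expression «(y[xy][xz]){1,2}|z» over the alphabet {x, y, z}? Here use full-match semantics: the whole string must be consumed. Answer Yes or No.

No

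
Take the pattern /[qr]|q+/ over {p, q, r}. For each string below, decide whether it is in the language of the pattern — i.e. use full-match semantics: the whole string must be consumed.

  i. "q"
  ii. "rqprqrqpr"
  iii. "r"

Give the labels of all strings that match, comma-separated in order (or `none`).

i, iii

i → match
ii → no match
iii → match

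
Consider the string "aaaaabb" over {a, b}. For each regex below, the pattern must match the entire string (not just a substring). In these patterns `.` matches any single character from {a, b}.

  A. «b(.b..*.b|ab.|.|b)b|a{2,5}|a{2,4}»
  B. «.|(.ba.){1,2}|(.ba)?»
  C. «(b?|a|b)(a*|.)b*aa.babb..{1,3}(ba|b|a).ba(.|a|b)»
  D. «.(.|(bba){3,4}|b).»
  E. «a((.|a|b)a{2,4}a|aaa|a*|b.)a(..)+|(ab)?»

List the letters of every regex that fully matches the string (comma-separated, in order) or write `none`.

A → no match
B → no match
C → no match
D → no match
E → match

E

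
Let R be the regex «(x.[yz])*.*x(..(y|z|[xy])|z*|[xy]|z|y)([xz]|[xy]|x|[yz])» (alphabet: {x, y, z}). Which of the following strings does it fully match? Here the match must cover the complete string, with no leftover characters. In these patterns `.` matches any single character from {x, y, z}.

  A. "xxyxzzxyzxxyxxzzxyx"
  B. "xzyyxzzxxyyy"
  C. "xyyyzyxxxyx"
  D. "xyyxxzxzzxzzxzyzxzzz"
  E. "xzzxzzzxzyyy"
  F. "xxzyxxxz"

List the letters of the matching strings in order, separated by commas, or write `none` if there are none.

A → match
B → match
C → match
D → match
E → match
F → match

A, B, C, D, E, F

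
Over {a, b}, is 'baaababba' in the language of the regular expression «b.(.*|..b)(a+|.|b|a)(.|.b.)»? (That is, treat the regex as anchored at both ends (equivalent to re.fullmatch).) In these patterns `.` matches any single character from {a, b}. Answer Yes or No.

Yes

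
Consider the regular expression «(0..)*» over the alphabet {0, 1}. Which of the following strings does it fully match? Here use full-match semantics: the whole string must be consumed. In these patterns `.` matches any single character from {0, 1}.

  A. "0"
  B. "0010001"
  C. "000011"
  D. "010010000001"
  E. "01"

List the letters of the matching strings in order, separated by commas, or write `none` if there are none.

A → no match
B → no match
C → match
D → match
E → no match

C, D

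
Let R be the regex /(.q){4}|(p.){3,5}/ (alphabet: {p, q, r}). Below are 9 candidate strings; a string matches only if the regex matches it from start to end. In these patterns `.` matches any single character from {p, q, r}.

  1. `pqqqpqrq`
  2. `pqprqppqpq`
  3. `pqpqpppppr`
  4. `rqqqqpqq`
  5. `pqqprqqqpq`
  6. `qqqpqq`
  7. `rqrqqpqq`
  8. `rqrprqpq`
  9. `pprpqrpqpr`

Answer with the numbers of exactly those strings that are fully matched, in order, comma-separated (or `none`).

1, 3

1 → match
2 → no match
3 → match
4 → no match
5 → no match
6 → no match
7 → no match
8 → no match
9 → no match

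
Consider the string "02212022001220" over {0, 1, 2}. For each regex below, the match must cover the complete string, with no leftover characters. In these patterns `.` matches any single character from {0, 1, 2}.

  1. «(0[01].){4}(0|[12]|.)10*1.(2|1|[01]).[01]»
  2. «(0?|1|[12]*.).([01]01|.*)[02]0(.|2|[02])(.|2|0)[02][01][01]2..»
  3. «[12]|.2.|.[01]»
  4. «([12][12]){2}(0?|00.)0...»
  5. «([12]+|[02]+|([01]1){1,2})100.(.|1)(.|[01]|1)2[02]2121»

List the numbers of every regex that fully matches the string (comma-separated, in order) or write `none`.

1 → no match
2 → match
3 → no match
4 → no match
5 → no match — must end with "2121"

2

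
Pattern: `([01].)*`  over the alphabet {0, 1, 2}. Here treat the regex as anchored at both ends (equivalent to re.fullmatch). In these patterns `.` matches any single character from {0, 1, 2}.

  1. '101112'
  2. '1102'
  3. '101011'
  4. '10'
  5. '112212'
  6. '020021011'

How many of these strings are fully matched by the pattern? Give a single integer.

4

1 → match
2 → match
3 → match
4 → match
5 → no match
6 → no match
Total matched: 4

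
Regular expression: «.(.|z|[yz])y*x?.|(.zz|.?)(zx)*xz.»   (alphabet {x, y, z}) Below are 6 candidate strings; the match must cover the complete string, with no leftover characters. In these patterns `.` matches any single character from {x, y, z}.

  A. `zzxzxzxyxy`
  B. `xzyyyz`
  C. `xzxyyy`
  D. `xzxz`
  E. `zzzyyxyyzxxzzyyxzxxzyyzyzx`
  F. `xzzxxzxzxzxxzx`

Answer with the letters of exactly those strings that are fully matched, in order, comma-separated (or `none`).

B, D

A → no match
B → match
C → no match
D → match
E → no match
F → no match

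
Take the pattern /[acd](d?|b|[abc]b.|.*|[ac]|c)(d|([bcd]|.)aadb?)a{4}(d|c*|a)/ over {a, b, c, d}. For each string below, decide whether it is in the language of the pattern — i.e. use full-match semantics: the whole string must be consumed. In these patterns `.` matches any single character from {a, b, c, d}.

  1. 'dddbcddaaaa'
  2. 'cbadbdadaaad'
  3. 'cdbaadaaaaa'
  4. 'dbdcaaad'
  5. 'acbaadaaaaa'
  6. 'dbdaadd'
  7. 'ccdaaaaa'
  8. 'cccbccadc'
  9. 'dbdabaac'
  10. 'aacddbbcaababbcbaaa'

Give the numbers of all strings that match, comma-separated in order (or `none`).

1. 'dddbcddaaaa' → match
2. 'cbadbdadaaad' → no match
3. 'cdbaadaaaaa' → match
4. 'dbdcaaad' → no match
5. 'acbaadaaaaa' → match
6. 'dbdaadd' → no match
7. 'ccdaaaaa' → match
8. 'cccbccadc' → no match
9. 'dbdabaac' → no match
10 → no match

1, 3, 5, 7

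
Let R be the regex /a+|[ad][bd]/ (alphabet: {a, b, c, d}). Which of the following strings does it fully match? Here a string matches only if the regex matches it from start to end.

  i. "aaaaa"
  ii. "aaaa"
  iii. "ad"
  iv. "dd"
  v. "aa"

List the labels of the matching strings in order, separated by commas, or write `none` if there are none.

i → match
ii → match
iii → match
iv → match
v → match

i, ii, iii, iv, v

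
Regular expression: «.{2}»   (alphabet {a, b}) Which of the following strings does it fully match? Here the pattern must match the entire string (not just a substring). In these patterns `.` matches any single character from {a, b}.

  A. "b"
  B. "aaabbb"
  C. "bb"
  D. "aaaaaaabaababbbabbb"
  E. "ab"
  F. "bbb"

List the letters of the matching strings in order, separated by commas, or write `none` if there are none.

A. "b" → no match
B. "aaabbb" → no match
C. "bb" → match
D → no match
E. "ab" → match
F. "bbb" → no match

C, E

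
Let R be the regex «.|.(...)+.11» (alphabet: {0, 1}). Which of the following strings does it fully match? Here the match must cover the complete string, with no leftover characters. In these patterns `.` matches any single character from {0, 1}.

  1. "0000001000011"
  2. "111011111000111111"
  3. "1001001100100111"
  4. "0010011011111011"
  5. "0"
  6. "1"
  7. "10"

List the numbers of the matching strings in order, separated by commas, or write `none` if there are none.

1 → match
2 → no match
3 → match
4 → match
5 → match
6 → match
7 → no match

1, 3, 4, 5, 6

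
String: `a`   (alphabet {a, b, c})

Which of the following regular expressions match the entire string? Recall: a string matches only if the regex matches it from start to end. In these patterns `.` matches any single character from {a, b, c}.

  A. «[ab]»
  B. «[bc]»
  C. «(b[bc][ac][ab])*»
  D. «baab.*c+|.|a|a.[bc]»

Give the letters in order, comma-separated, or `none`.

A, D

A → match
B → no match
C → no match
D → match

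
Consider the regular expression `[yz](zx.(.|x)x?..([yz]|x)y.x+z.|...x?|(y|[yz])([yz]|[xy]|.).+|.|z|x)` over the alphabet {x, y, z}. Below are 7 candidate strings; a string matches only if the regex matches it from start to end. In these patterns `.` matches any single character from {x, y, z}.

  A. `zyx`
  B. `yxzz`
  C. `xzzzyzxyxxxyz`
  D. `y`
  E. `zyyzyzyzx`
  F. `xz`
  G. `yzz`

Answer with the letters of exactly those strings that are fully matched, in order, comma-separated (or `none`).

A → no match
B → match
C → no match
D → no match
E → match
F → no match
G → no match

B, E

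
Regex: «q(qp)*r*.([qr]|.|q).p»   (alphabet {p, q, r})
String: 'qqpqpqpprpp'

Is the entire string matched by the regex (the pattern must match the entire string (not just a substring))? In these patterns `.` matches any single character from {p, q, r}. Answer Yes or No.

Yes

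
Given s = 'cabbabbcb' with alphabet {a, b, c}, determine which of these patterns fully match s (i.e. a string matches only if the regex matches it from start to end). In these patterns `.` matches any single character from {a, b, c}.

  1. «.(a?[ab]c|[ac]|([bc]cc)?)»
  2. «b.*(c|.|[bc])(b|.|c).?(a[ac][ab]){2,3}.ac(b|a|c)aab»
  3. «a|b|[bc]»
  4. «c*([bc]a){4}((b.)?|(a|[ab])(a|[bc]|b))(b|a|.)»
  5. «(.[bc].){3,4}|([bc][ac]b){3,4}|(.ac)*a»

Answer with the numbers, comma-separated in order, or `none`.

1 → no match
2 → no match — must start with 'b'
3 → no match
4 → no match
5 → match

5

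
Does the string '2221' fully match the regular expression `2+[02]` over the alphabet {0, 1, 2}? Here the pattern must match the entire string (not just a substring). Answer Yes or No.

No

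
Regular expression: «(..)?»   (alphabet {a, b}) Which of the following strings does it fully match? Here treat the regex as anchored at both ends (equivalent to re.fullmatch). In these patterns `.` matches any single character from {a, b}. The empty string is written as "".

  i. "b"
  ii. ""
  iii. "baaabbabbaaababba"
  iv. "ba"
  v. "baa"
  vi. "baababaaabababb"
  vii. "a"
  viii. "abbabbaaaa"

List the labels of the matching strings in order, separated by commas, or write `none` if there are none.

ii, iv

i. "b" → no match
ii. "" → match
iii → no match
iv. "ba" → match
v. "baa" → no match
vi → no match
vii. "a" → no match
viii. "abbabbaaaa" → no match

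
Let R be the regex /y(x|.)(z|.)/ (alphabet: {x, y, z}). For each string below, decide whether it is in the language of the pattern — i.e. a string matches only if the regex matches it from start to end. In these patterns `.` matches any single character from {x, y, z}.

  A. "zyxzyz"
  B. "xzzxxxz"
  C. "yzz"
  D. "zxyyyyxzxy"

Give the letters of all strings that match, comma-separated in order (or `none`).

C

A. "zyxzyz" → no match — must start with "y"
B. "xzzxxxz" → no match — must start with "y"
C. "yzz" → match
D. "zxyyyyxzxy" → no match — must start with "y"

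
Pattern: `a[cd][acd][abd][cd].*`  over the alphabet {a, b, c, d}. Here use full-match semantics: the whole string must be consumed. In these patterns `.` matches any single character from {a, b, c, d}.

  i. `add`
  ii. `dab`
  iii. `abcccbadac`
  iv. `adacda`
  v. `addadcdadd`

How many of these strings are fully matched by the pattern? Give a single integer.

1

i → no match
ii → no match — must start with `a`
iii → no match
iv → no match
v → match
Total matched: 1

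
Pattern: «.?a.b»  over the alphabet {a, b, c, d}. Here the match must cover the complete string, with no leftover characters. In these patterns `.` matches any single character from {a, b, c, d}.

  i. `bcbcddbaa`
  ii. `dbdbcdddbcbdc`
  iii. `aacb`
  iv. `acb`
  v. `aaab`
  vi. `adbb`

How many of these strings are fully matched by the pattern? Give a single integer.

i → no match — must end with `b`
ii → no match — must end with `b`
iii → match
iv → match
v → match
vi → no match
Total matched: 3

3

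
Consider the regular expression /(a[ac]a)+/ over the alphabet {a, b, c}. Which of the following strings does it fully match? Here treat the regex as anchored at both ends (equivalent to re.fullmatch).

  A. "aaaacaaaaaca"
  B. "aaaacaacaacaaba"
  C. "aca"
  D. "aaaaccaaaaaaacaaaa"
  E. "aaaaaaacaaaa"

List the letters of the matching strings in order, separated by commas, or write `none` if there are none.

A → match
B → no match
C → match
D → no match
E → match

A, C, E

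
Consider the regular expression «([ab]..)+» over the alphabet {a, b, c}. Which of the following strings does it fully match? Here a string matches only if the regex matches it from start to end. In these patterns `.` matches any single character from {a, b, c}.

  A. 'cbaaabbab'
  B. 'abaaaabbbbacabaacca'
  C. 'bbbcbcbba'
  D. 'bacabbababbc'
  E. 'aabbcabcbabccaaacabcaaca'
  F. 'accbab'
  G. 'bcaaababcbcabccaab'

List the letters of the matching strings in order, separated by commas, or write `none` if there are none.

D, F, G

A. 'cbaaabbab' → no match
B → no match
C. 'bbbcbcbba' → no match
D. 'bacabbababbc' → match
E → no match
F. 'accbab' → match
G → match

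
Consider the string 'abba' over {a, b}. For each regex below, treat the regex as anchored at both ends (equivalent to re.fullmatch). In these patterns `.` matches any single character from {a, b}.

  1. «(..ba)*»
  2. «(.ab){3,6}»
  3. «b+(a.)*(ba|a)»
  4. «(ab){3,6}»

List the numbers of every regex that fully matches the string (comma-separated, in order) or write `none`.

1

1 → match
2 → no match — must end with 'ab'
3 → no match — must start with 'b'
4 → no match — must end with 'ab'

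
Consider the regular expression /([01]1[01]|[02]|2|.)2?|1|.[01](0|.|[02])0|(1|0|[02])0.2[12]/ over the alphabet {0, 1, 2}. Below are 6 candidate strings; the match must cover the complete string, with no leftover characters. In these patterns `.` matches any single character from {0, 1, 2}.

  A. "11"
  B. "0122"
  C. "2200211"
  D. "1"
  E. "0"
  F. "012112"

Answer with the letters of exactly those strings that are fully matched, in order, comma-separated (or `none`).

D, E

A → no match
B → no match
C → no match
D → match
E → match
F → no match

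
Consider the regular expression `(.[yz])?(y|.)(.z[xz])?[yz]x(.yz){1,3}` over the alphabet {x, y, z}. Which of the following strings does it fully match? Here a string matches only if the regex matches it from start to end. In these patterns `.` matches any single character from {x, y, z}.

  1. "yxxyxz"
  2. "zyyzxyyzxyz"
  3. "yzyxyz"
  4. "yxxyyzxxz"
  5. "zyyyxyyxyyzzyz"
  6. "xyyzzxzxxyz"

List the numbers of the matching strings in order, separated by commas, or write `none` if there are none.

2, 6

1 → no match — must end with "yz"
2 → match
3 → no match
4 → no match — must end with "yz"
5 → no match
6 → match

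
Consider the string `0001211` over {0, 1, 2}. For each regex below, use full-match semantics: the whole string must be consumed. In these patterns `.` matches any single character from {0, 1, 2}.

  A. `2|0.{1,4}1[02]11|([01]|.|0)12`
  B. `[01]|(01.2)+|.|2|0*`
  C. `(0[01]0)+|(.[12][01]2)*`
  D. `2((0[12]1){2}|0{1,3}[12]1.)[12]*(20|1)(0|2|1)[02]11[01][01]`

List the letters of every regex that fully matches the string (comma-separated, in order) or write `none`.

A

A → match
B → no match
C → no match
D → no match — must start with `20`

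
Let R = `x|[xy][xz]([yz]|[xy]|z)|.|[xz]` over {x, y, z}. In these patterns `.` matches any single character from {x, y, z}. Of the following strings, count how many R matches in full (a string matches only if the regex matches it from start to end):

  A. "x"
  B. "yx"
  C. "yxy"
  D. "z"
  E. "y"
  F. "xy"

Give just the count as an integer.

4

A → match
B → no match
C → match
D → match
E → match
F → no match
Total matched: 4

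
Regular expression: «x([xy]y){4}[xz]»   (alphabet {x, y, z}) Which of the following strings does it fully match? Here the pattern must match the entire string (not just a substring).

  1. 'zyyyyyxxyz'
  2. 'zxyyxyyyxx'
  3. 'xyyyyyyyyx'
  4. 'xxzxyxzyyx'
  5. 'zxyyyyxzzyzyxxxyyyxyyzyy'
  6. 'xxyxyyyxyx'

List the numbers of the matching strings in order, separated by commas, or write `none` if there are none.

3, 6

1 → no match — must start with 'x'
2 → no match — must start with 'x'
3 → match
4 → no match
5 → no match — must start with 'x'
6 → match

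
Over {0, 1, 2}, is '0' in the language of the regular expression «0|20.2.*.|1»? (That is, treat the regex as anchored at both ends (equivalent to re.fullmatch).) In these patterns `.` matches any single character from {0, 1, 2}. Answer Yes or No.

Yes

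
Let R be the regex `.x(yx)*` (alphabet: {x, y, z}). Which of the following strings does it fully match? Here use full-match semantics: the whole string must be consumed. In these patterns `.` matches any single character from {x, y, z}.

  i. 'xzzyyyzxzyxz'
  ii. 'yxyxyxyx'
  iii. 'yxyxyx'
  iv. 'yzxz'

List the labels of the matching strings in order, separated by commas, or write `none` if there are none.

i. 'xzzyyyzxzyxz' → no match
ii. 'yxyxyxyx' → match
iii. 'yxyxyx' → match
iv. 'yzxz' → no match

ii, iii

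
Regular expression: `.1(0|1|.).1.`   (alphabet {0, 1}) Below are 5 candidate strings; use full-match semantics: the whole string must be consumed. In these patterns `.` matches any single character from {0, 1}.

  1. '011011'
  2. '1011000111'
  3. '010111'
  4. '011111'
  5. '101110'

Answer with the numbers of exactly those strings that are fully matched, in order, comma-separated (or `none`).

1 → match
2 → no match
3 → match
4 → match
5 → no match

1, 3, 4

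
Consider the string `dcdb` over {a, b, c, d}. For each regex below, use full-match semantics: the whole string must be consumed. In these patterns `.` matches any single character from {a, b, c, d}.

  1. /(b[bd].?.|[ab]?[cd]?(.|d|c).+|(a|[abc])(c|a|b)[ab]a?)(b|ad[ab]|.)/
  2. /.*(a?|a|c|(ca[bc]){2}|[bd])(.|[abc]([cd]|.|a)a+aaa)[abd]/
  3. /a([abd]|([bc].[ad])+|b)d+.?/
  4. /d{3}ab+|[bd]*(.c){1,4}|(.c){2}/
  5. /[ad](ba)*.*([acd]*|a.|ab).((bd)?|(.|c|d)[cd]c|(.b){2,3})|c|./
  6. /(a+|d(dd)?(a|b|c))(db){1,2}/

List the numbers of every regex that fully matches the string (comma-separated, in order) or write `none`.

1, 2, 5, 6

1 → match
2 → match
3 → no match — must start with `a`
4 → no match
5 → match
6 → match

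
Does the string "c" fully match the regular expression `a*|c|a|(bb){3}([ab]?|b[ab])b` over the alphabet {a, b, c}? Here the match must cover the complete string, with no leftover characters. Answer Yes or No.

Yes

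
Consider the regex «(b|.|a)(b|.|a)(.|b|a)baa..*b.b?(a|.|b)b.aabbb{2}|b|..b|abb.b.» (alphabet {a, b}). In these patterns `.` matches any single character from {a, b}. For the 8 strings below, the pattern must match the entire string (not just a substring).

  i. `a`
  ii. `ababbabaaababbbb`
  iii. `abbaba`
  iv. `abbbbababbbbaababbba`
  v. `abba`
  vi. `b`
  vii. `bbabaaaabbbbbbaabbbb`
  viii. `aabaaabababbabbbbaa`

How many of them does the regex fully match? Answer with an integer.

i → no match
ii → no match
iii → match
iv → no match
v → no match
vi → match
vii → match
viii → no match
Total matched: 3

3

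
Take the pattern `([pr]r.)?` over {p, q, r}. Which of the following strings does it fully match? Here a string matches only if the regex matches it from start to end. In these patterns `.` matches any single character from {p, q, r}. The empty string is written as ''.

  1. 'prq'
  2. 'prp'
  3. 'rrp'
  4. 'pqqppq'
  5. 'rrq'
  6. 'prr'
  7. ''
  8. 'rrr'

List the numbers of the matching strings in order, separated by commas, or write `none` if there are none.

1, 2, 3, 5, 6, 7, 8

1 → match
2 → match
3 → match
4 → no match
5 → match
6 → match
7 → match
8 → match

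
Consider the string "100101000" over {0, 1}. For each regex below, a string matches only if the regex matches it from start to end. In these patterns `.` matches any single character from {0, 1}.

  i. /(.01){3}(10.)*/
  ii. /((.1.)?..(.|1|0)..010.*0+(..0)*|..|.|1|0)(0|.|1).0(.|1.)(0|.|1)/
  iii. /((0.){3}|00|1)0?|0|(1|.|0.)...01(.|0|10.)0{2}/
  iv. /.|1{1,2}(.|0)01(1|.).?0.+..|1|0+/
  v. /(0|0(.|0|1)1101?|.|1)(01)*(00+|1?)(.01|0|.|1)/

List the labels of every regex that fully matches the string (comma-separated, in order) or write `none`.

i → no match
ii → no match
iii → match
iv → no match
v → no match

iii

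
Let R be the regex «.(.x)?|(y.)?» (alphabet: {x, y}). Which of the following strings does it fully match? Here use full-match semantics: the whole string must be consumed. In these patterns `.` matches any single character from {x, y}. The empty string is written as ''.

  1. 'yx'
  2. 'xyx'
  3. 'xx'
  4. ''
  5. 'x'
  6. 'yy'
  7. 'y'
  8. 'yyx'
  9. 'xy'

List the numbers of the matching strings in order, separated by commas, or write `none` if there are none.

1 → match
2 → match
3 → no match
4 → match
5 → match
6 → match
7 → match
8 → match
9 → no match

1, 2, 4, 5, 6, 7, 8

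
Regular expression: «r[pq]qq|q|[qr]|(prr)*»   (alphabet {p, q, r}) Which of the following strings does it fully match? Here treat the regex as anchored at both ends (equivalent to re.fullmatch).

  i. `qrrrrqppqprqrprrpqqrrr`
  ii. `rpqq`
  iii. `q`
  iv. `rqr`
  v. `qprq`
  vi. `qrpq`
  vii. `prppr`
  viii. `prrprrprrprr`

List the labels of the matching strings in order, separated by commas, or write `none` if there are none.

ii, iii, viii

i → no match
ii → match
iii → match
iv → no match
v → no match
vi → no match
vii → no match
viii → match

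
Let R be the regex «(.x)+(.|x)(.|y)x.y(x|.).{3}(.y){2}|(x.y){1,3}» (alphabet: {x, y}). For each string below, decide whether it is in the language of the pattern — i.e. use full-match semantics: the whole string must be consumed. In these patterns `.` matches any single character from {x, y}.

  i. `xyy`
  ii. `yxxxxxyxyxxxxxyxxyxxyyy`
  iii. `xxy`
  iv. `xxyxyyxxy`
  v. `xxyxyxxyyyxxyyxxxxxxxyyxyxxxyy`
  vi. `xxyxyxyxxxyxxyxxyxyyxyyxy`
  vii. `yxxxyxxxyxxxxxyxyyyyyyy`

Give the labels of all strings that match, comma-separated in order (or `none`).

i → match
ii → match
iii → match
iv → match
v → no match
vi → match
vii → match

i, ii, iii, iv, vi, vii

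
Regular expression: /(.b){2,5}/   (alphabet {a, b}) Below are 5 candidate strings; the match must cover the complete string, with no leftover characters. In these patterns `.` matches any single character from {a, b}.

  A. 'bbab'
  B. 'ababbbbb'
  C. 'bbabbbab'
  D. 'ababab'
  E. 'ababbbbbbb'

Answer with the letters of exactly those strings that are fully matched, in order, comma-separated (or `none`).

A, B, C, D, E

A → match
B → match
C → match
D → match
E → match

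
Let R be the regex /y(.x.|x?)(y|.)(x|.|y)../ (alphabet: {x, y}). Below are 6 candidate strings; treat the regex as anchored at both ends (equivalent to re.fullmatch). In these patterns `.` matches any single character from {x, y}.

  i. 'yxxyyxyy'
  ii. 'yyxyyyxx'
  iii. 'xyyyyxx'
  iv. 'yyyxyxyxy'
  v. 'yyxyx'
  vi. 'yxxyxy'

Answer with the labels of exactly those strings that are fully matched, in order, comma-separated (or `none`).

i, ii, v, vi

i. 'yxxyyxyy' → match
ii. 'yyxyyyxx' → match
iii. 'xyyyyxx' → no match — must start with 'y'
iv. 'yyyxyxyxy' → no match
v. 'yyxyx' → match
vi. 'yxxyxy' → match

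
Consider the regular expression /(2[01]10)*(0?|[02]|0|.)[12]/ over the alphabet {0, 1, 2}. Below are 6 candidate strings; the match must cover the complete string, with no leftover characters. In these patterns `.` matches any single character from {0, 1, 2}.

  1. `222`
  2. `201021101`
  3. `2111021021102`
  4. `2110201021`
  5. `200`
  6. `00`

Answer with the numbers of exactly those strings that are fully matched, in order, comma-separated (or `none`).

2, 4

1 → no match
2 → match
3 → no match
4 → match
5 → no match
6 → no match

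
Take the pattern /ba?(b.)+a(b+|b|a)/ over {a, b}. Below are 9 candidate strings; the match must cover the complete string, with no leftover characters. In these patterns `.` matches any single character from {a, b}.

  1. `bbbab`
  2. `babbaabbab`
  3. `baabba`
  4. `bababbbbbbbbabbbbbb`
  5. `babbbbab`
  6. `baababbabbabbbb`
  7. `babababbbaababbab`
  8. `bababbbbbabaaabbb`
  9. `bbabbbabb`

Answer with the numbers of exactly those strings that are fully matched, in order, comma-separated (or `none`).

1 → match
2 → no match
3 → no match
4 → match
5 → match
6 → no match
7 → no match
8 → no match
9 → no match

1, 4, 5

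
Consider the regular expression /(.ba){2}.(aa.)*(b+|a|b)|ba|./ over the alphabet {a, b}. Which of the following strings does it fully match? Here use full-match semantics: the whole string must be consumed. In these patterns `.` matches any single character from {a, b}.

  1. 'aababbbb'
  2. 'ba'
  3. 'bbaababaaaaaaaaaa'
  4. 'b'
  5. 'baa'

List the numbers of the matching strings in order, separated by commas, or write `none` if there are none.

2, 3, 4

1 → no match
2 → match
3 → match
4 → match
5 → no match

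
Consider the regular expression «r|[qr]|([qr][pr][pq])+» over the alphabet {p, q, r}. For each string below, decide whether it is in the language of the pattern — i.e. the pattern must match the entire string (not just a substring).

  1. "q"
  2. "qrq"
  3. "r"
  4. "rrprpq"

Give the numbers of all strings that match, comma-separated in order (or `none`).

1, 2, 3, 4

1 → match
2 → match
3 → match
4 → match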